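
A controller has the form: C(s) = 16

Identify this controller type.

This is a Proportional (P) controller.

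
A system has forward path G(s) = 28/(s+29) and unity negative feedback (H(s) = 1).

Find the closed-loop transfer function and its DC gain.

T(s) = G/(1+GH) = [28/(s+29)] / [1 + 28/(s+29)] = 28/(s+29+28) = 28/(s+57). DC gain = 28/57 = 0.4912.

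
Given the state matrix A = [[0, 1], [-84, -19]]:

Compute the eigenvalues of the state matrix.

det(A - λI) = λ² - (-19)λ + 84 = (λ - (-12))(λ - (-7)). Eigenvalues: -12, -7.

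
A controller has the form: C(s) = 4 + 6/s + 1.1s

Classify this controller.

This is a Proportional-Integral-Derivative (PID) controller.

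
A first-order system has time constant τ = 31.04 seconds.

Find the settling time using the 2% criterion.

For first-order system, 2% settling time ≈ 4τ = 4 × 31.04 = 124.16 s.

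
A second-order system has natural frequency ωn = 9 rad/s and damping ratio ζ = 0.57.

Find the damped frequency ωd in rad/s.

ωd = ωn√(1 - ζ²) = 9√(1 - 0.57²) = 7.39 rad/s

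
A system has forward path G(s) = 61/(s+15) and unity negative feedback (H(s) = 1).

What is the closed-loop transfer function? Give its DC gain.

T(s) = G/(1+GH) = [61/(s+15)] / [1 + 61/(s+15)] = 61/(s+15+61) = 61/(s+76). DC gain = 61/76 = 0.8026.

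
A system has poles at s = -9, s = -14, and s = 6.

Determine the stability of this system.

Pole(s) at s = 6 are not in the left half-plane. System is unstable.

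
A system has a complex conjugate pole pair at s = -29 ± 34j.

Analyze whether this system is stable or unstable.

Real part of poles is -29 (< 0, left half-plane). Stable.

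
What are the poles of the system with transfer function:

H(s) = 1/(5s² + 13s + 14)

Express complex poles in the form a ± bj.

Discriminant = 13² - 4×5×14 = 169 - 280 = -111 < 0, so the poles are a complex conjugate pair s = (-13 ± j√111)/(2×5). Real part = -13/(2×5) = -13/10 = -1.3; imaginary part = ±√111/(2×5) ≈ 1.0536. Poles: s = -1.3 ± 1.0536j.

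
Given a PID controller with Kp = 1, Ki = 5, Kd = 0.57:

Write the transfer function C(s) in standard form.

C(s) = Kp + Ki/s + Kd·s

Substituting values: C(s) = 1 + 5/s + 0.57s = (0.57s² + s + 5)/s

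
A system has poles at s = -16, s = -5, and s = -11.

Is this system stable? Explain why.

All poles are in the left half-plane. System is stable.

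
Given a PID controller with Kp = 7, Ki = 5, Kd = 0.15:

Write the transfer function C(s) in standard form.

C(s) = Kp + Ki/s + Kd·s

Substituting values: C(s) = 7 + 5/s + 0.15s = (0.15s² + 7s + 5)/s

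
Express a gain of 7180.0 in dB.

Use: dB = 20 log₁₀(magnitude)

dB = 20 log₁₀(7180.0) = 77.1 dB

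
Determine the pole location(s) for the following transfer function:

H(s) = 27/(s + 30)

Pole is where denominator = 0: s + 30 = 0, so s = -30.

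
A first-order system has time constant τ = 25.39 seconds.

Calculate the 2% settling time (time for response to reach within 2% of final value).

For first-order system, 2% settling time ≈ 4τ = 4 × 25.39 = 101.56 s.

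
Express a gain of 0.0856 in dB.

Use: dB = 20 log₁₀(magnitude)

dB = 20 log₁₀(0.0856) = -21.4 dB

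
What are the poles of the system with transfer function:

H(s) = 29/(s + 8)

Pole is where denominator = 0: s + 8 = 0, so s = -8.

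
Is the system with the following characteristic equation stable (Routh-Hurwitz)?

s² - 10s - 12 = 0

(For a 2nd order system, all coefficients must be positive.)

Coefficients: 1, -10, -12. b=-10, c=-12 not positive, so system is unstable.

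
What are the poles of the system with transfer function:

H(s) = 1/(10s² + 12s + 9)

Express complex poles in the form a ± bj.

Discriminant = 12² - 4×10×9 = 144 - 360 = -216 < 0, so the poles are a complex conjugate pair s = (-12 ± j√216)/(2×10). Real part = -12/(2×10) = -12/20 = -0.6; imaginary part = ±√216/(2×10) ≈ 0.7348. Poles: s = -0.6 ± 0.7348j.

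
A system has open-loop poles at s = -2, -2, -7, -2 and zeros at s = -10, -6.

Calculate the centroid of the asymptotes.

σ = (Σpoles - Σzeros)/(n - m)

σ = (Σpoles - Σzeros)/(n - m) = (-13 - (-16))/(4 - 2) = 3/2 = 1.5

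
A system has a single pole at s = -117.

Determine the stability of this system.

Pole at s = -117 is in the left half-plane. Stable.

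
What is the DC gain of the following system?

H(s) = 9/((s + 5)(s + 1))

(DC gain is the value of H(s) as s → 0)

DC gain = H(0) = 9/(5 × 1) = 9/5 = 1.8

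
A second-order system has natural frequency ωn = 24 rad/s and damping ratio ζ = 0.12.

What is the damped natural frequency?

ωd = ωn√(1 - ζ²) = 24√(1 - 0.12²) = 23.83 rad/s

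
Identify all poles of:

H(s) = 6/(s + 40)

Pole is where denominator = 0: s + 40 = 0, so s = -40.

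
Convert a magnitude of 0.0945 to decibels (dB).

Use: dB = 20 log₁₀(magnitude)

dB = 20 log₁₀(0.0945) = -20.5 dB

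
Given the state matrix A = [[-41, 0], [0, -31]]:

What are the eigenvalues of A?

For diagonal matrix, eigenvalues are diagonal entries: λ₁ = -41, λ₂ = -31.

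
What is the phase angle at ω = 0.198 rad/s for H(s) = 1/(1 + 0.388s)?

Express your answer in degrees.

Phase = -arctan(ωτ) = -arctan(0.198 × 0.388) = -4.4°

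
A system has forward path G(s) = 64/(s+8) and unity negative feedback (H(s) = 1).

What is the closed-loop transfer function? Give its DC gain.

T(s) = G/(1+GH) = [64/(s+8)] / [1 + 64/(s+8)] = 64/(s+8+64) = 64/(s+72). DC gain = 64/72 = 0.8889.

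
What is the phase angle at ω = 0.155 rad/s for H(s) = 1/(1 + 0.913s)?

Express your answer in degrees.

Phase = -arctan(ωτ) = -arctan(0.155 × 0.913) = -8.1°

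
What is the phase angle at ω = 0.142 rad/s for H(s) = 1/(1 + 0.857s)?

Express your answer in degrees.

Phase = -arctan(ωτ) = -arctan(0.142 × 0.857) = -6.9°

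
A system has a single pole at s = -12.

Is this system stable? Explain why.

Pole at s = -12 is in the left half-plane. Stable.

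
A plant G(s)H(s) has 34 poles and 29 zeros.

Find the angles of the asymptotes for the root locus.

n - m = 34 - 29 = 5. Angles: θk = (2k + 1)·180°/5 = 36°, 108°, 180°, 252°, 324°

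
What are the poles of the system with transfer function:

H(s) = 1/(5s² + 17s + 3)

Discriminant = 17² - 4×5×3 = 289 - 60 = 229 > 0, so two distinct real poles. Using quadratic formula: s = (-17 ± √229)/(2×5) = (-17 ± √229)/10, with √229 ≈ 15.1327. s₁ ≈ -0.1867, s₂ ≈ -3.2133. Poles: s₁ = -0.1867, s₂ = -3.2133.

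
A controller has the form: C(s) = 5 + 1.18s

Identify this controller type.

This is a Proportional-Derivative (PD) controller.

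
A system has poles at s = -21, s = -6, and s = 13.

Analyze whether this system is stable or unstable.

Pole(s) at s = 13 are not in the left half-plane. System is unstable.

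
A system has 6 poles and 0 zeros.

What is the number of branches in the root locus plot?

Root locus has n branches where n = number of poles = 6.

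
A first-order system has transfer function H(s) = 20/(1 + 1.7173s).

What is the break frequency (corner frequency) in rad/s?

Corner frequency = 1/τ = 1/1.7173 = 0.582 rad/s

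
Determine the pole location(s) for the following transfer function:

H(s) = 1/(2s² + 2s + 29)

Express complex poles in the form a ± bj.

Discriminant = 2² - 4×2×29 = 4 - 232 = -228 < 0, so the poles are a complex conjugate pair s = (-2 ± j√228)/(2×2). Real part = -2/(2×2) = -2/4 = -0.5; imaginary part = ±√228/(2×2) ≈ 3.7749. Poles: s = -0.5 ± 3.7749j.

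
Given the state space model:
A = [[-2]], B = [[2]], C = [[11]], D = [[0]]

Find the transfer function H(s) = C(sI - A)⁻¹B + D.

(sI - A)⁻¹ = 1/(s + 2). H(s) = 11 × 2/(s + 2) + 0 = 22/(s + 2).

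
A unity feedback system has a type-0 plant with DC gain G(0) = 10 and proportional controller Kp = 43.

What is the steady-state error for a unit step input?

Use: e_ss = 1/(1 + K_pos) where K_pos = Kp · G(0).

K_pos = Kp · G(0) = 43 × 10 = 430. e_ss = 1/(1 + 430) = 0.0023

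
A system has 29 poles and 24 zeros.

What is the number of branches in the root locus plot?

Root locus has n branches where n = number of poles = 29.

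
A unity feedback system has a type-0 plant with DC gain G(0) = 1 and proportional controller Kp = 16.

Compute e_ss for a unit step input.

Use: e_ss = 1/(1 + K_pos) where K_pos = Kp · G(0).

K_pos = Kp · G(0) = 16 × 1 = 16. e_ss = 1/(1 + 16) = 0.0588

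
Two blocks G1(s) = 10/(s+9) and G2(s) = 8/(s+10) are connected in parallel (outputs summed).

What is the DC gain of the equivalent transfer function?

Parallel: G_eq = G1 + G2. DC gain = G1(0) + G2(0) = 10/9 + 8/10 = 1.1111 + 0.8 = 1.9111.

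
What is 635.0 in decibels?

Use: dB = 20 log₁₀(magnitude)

dB = 20 log₁₀(635.0) = 56.1 dB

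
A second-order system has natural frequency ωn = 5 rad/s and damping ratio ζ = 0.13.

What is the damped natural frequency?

ωd = ωn√(1 - ζ²) = 5√(1 - 0.13²) = 4.96 rad/s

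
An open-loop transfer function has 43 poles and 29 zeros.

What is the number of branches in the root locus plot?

Root locus has n branches where n = number of poles = 43.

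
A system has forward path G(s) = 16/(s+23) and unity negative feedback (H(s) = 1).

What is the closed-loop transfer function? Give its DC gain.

T(s) = G/(1+GH) = [16/(s+23)] / [1 + 16/(s+23)] = 16/(s+23+16) = 16/(s+39). DC gain = 16/39 = 0.4103.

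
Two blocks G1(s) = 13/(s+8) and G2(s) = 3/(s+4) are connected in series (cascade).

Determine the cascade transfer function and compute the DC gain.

Series: multiply transfer functions. G_eq = 13/(s+8) × 3/(s+4) = 39/((s+8)(s+4)). DC gain = 39/(8×4) = 1.21875.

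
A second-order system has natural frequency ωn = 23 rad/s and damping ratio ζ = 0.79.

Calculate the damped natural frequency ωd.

ωd = ωn√(1 - ζ²) = 23√(1 - 0.79²) = 14.1 rad/s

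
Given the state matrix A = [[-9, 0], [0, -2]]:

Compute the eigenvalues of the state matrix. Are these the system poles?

For diagonal matrix, eigenvalues are diagonal entries: λ₁ = -9, λ₂ = -2. Eigenvalues of A = system poles.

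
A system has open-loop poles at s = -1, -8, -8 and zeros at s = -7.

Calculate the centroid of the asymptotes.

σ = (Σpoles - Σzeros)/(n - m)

σ = (Σpoles - Σzeros)/(n - m) = (-17 - (-7))/(3 - 1) = -10/2 = -5.0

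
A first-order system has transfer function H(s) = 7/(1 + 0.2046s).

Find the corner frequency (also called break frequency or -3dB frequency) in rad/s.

Corner frequency = 1/τ = 1/0.2046 = 4.888 rad/s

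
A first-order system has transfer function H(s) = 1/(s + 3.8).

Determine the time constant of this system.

For H(s) = 1/(s + 1/τ), the pole is at -1/τ = -3.8, so τ = 1/3.8 = 0.2632 s.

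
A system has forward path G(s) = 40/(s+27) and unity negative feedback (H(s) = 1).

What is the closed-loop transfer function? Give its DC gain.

T(s) = G/(1+GH) = [40/(s+27)] / [1 + 40/(s+27)] = 40/(s+27+40) = 40/(s+67). DC gain = 40/67 = 0.5970.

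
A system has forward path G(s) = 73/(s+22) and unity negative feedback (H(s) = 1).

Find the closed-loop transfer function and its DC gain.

T(s) = G/(1+GH) = [73/(s+22)] / [1 + 73/(s+22)] = 73/(s+22+73) = 73/(s+95). DC gain = 73/95 = 0.7684.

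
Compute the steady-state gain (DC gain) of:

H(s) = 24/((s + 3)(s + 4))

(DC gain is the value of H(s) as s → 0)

DC gain = H(0) = 24/(3 × 4) = 24/12 = 2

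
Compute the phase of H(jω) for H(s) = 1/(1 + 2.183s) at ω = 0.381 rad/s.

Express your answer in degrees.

Phase = -arctan(ωτ) = -arctan(0.381 × 2.183) = -39.8°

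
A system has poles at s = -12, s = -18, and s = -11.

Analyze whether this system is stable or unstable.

All poles are in the left half-plane. System is stable.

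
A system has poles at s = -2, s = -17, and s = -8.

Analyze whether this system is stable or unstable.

All poles are in the left half-plane. System is stable.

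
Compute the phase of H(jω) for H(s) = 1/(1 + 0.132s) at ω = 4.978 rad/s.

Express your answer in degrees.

Phase = -arctan(ωτ) = -arctan(4.978 × 0.132) = -33.3°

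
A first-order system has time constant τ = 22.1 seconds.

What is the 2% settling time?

For first-order system, 2% settling time ≈ 4τ = 4 × 22.1 = 88.4 s.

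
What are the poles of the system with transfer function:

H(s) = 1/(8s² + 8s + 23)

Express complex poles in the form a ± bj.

Discriminant = 8² - 4×8×23 = 64 - 736 = -672 < 0, so the poles are a complex conjugate pair s = (-8 ± j√672)/(2×8). Real part = -8/(2×8) = -8/16 = -0.5; imaginary part = ±√672/(2×8) ≈ 1.6202. Poles: s = -0.5 ± 1.6202j.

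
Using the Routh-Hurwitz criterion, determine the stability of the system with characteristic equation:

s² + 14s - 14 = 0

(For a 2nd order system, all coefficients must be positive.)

Coefficients: 1, 14, -14. c=-14 not positive, so system is unstable.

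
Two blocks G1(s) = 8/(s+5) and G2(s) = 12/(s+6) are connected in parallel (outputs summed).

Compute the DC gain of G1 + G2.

Parallel: G_eq = G1 + G2. DC gain = G1(0) + G2(0) = 8/5 + 12/6 = 1.6 + 2 = 3.6.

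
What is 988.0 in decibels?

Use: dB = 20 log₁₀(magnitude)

dB = 20 log₁₀(988.0) = 59.9 dB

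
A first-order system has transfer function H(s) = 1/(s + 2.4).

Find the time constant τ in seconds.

For H(s) = 1/(s + 1/τ), the pole is at -1/τ = -2.4, so τ = 1/2.4 = 0.4167 s.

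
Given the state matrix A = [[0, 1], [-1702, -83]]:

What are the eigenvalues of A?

det(A - λI) = λ² - (-83)λ + 1702 = (λ - (-37))(λ - (-46)). Eigenvalues: -37, -46.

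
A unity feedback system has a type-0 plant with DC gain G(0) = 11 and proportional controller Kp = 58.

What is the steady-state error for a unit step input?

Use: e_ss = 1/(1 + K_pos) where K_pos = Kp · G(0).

K_pos = Kp · G(0) = 58 × 11 = 638. e_ss = 1/(1 + 638) = 0.0016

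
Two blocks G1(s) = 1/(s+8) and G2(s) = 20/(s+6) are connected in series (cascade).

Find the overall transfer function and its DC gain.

Series: multiply transfer functions. G_eq = 1/(s+8) × 20/(s+6) = 20/((s+8)(s+6)). DC gain = 20/(8×6) = 0.4167.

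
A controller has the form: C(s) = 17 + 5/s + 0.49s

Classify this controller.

This is a Proportional-Integral-Derivative (PID) controller.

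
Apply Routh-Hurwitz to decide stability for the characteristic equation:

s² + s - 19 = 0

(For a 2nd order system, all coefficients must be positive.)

Coefficients: 1, 1, -19. c=-19 not positive, so system is unstable.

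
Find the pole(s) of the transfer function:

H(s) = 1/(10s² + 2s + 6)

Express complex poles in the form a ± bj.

Discriminant = 2² - 4×10×6 = 4 - 240 = -236 < 0, so the poles are a complex conjugate pair s = (-2 ± j√236)/(2×10). Real part = -2/(2×10) = -2/20 = -0.1; imaginary part = ±√236/(2×10) ≈ 0.7681. Poles: s = -0.1 ± 0.7681j.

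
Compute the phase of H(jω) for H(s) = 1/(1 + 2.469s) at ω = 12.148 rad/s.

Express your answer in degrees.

Phase = -arctan(ωτ) = -arctan(12.148 × 2.469) = -88.1°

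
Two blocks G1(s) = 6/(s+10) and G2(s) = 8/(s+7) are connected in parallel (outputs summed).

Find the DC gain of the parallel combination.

Parallel: G_eq = G1 + G2. DC gain = G1(0) + G2(0) = 6/10 + 8/7 = 0.6 + 1.1429 = 1.7429.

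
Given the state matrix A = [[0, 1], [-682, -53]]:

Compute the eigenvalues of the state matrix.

det(A - λI) = λ² - (-53)λ + 682 = (λ - (-31))(λ - (-22)). Eigenvalues: -31, -22.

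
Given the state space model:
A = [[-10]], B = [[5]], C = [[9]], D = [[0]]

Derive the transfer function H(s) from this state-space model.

(sI - A)⁻¹ = 1/(s + 10). H(s) = 9 × 5/(s + 10) + 0 = 45/(s + 10).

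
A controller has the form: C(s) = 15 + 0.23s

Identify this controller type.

This is a Proportional-Derivative (PD) controller.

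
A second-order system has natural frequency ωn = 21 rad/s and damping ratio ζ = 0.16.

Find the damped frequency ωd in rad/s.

ωd = ωn√(1 - ζ²) = 21√(1 - 0.16²) = 20.73 rad/s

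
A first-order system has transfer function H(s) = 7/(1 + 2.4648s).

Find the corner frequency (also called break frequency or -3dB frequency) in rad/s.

Corner frequency = 1/τ = 1/2.4648 = 0.406 rad/s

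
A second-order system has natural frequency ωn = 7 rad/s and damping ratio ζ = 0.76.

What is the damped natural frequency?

ωd = ωn√(1 - ζ²) = 7√(1 - 0.76²) = 4.55 rad/s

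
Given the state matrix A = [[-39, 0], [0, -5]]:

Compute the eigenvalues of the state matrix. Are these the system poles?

For diagonal matrix, eigenvalues are diagonal entries: λ₁ = -39, λ₂ = -5. Eigenvalues of A = system poles.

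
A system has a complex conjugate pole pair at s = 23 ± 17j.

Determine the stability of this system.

Real part of poles is 23 (> 0, right half-plane). Unstable.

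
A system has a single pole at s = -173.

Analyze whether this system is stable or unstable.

Pole at s = -173 is in the left half-plane. Stable.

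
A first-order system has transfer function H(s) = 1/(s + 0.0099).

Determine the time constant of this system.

For H(s) = 1/(s + 1/τ), the pole is at -1/τ = -0.0099, so τ = 1/0.0099 = 101 s.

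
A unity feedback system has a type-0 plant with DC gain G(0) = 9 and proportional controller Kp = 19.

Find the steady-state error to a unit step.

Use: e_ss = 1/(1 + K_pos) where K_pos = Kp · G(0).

K_pos = Kp · G(0) = 19 × 9 = 171. e_ss = 1/(1 + 171) = 0.0058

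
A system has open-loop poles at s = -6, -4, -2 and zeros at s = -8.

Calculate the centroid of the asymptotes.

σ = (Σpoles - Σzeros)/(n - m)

σ = (Σpoles - Σzeros)/(n - m) = (-12 - (-8))/(3 - 1) = -4/2 = -2.0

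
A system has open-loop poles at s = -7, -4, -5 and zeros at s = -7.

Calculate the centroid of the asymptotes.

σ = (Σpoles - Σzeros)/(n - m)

σ = (Σpoles - Σzeros)/(n - m) = (-16 - (-7))/(3 - 1) = -9/2 = -4.5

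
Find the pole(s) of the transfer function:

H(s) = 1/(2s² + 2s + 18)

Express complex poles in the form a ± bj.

Discriminant = 2² - 4×2×18 = 4 - 144 = -140 < 0, so the poles are a complex conjugate pair s = (-2 ± j√140)/(2×2). Real part = -2/(2×2) = -2/4 = -0.5; imaginary part = ±√140/(2×2) ≈ 2.9580. Poles: s = -0.5 ± 2.9580j.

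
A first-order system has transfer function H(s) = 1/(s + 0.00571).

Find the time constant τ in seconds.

For H(s) = 1/(s + 1/τ), the pole is at -1/τ = -0.00571, so τ = 1/0.00571 = 175.1 s.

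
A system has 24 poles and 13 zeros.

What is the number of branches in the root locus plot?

Root locus has n branches where n = number of poles = 24.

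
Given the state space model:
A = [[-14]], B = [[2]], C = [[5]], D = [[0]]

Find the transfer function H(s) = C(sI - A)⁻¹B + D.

(sI - A)⁻¹ = 1/(s + 14). H(s) = 5 × 2/(s + 14) + 0 = 10/(s + 14).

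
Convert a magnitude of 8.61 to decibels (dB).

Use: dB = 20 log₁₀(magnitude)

dB = 20 log₁₀(8.61) = 18.7 dB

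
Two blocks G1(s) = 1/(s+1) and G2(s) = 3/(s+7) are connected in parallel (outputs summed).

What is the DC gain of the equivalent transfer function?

Parallel: G_eq = G1 + G2. DC gain = G1(0) + G2(0) = 1/1 + 3/7 = 1 + 0.4286 = 1.4286.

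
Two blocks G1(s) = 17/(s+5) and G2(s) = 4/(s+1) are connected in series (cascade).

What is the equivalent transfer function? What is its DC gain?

Series: multiply transfer functions. G_eq = 17/(s+5) × 4/(s+1) = 68/((s+5)(s+1)). DC gain = 68/(5×1) = 13.6.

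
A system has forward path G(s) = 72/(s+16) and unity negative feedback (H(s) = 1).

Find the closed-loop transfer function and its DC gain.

T(s) = G/(1+GH) = [72/(s+16)] / [1 + 72/(s+16)] = 72/(s+16+72) = 72/(s+88). DC gain = 72/88 = 0.8182.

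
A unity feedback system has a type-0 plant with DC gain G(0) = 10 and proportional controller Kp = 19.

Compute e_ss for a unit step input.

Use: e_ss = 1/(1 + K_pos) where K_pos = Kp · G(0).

K_pos = Kp · G(0) = 19 × 10 = 190. e_ss = 1/(1 + 190) = 0.0052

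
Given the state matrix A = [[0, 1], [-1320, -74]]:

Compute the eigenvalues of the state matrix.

det(A - λI) = λ² - (-74)λ + 1320 = (λ - (-44))(λ - (-30)). Eigenvalues: -44, -30.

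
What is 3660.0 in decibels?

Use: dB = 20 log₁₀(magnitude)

dB = 20 log₁₀(3660.0) = 71.3 dB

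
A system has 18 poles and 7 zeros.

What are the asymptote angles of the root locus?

n - m = 18 - 7 = 11. Angles: θk = (2k + 1)·180°/11 = 16.36°, 49.09°, 81.82°, 114.55°, 147.27°, 180°, 212.73°, 245.45°, 278.18°, 310.91°, 343.64°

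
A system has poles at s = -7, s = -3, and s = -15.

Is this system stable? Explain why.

All poles are in the left half-plane. System is stable.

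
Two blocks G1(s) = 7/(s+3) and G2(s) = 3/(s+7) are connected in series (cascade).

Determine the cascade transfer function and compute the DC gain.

Series: multiply transfer functions. G_eq = 7/(s+3) × 3/(s+7) = 21/((s+3)(s+7)). DC gain = 21/(3×7) = 1.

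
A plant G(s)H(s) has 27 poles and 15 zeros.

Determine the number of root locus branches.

Root locus has n branches where n = number of poles = 27.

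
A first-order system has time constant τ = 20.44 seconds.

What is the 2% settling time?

For first-order system, 2% settling time ≈ 4τ = 4 × 20.44 = 81.76 s.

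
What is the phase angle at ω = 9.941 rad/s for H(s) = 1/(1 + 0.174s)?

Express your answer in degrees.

Phase = -arctan(ωτ) = -arctan(9.941 × 0.174) = -60.0°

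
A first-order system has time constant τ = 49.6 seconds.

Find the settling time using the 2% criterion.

For first-order system, 2% settling time ≈ 4τ = 4 × 49.6 = 198.4 s.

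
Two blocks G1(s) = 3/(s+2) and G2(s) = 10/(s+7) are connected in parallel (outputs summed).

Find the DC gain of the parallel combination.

Parallel: G_eq = G1 + G2. DC gain = G1(0) + G2(0) = 3/2 + 10/7 = 1.5 + 1.4286 = 2.9286.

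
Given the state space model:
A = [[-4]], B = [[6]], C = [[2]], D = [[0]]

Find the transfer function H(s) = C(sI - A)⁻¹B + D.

(sI - A)⁻¹ = 1/(s + 4). H(s) = 2 × 6/(s + 4) + 0 = 12/(s + 4).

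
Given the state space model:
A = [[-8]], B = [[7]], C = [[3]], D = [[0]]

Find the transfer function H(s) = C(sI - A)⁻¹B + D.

(sI - A)⁻¹ = 1/(s + 8). H(s) = 3 × 7/(s + 8) + 0 = 21/(s + 8).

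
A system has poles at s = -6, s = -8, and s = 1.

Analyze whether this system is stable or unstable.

Pole(s) at s = 1 are not in the left half-plane. System is unstable.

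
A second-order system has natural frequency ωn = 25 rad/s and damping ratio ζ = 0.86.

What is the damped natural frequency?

ωd = ωn√(1 - ζ²) = 25√(1 - 0.86²) = 12.76 rad/s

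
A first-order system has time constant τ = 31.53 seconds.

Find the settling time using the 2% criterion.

For first-order system, 2% settling time ≈ 4τ = 4 × 31.53 = 126.12 s.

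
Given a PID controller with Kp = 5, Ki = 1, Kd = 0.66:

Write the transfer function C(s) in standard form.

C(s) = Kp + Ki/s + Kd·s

Substituting values: C(s) = 5 + 1/s + 0.66s = (0.66s² + 5s + 1)/s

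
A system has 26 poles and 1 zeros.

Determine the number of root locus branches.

Root locus has n branches where n = number of poles = 26.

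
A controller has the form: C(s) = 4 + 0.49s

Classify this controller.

This is a Proportional-Derivative (PD) controller.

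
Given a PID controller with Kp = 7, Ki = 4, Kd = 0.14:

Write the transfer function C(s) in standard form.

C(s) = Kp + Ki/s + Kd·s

Substituting values: C(s) = 7 + 4/s + 0.14s = (0.14s² + 7s + 4)/s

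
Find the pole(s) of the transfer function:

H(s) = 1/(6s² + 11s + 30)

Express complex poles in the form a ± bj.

Discriminant = 11² - 4×6×30 = 121 - 720 = -599 < 0, so the poles are a complex conjugate pair s = (-11 ± j√599)/(2×6). Real part = -11/(2×6) = -11/12 ≈ -0.9167; imaginary part = ±√599/(2×6) ≈ 2.0395. Poles: s = -0.9167 ± 2.0395j.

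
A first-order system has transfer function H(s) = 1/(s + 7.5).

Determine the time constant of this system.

For H(s) = 1/(s + 1/τ), the pole is at -1/τ = -7.5, so τ = 1/7.5 = 0.1333 s.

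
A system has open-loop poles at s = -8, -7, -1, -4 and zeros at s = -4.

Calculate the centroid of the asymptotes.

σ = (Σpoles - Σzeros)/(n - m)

σ = (Σpoles - Σzeros)/(n - m) = (-20 - (-4))/(4 - 1) = -16/3 = -5.33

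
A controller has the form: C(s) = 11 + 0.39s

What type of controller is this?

This is a Proportional-Derivative (PD) controller.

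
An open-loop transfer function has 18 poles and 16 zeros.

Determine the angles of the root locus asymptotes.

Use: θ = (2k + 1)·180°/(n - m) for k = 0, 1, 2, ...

n - m = 18 - 16 = 2. Angles: θk = (2k + 1)·180°/2 = 90°, 270°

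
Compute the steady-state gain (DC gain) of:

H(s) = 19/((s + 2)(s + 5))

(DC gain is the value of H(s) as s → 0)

DC gain = H(0) = 19/(2 × 5) = 19/10 = 1.9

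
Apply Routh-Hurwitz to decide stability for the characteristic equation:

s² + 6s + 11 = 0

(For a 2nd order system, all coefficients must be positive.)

Coefficients: 1, 6, 11. All positive, so system is stable.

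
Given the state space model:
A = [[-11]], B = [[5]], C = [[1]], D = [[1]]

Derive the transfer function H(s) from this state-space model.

(sI - A)⁻¹ = 1/(s + 11). H(s) = 1×5/(s + 11) + 1 = (s + 16)/(s + 11).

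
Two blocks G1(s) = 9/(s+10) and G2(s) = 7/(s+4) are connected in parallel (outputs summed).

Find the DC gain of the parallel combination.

Parallel: G_eq = G1 + G2. DC gain = G1(0) + G2(0) = 9/10 + 7/4 = 0.9 + 1.75 = 2.65.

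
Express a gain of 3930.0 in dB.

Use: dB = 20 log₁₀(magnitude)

dB = 20 log₁₀(3930.0) = 71.9 dB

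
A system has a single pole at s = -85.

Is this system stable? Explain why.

Pole at s = -85 is in the left half-plane. Stable.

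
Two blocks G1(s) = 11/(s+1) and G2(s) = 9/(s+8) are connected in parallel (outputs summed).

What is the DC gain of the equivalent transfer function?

Parallel: G_eq = G1 + G2. DC gain = G1(0) + G2(0) = 11/1 + 9/8 = 11 + 1.125 = 12.125.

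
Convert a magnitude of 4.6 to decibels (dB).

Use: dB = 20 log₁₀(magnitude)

dB = 20 log₁₀(4.6) = 13.3 dB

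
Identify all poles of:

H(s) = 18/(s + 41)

Pole is where denominator = 0: s + 41 = 0, so s = -41.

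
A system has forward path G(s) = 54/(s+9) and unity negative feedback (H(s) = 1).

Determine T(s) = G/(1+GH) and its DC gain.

T(s) = G/(1+GH) = [54/(s+9)] / [1 + 54/(s+9)] = 54/(s+9+54) = 54/(s+63). DC gain = 54/63 = 0.8571.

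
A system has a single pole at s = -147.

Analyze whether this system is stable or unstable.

Pole at s = -147 is in the left half-plane. Stable.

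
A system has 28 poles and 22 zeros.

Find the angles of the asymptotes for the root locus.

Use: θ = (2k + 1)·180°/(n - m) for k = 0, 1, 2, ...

n - m = 28 - 22 = 6. Angles: θk = (2k + 1)·180°/6 = 30°, 90°, 150°, 210°, 270°, 330°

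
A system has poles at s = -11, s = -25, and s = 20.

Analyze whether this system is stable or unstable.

Pole(s) at s = 20 are not in the left half-plane. System is unstable.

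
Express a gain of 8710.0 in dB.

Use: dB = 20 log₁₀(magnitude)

dB = 20 log₁₀(8710.0) = 78.8 dB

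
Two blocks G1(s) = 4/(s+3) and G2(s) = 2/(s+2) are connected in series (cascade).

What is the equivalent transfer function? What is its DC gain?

Series: multiply transfer functions. G_eq = 4/(s+3) × 2/(s+2) = 8/((s+3)(s+2)). DC gain = 8/(3×2) = 1.3333.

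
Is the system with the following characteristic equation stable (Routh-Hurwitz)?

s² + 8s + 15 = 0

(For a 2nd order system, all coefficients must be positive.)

Coefficients: 1, 8, 15. All positive, so system is stable.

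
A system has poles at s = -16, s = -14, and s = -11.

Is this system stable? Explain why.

All poles are in the left half-plane. System is stable.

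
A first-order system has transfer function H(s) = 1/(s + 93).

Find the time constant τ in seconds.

For H(s) = 1/(s + 1/τ), the pole is at -1/τ = -93, so τ = 1/93 = 0.0108 s.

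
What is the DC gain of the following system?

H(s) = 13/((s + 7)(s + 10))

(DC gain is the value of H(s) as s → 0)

DC gain = H(0) = 13/(7 × 10) = 13/70 = 0.1857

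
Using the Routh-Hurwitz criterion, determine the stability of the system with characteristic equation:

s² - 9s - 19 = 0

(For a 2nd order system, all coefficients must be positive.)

Coefficients: 1, -9, -19. b=-9, c=-19 not positive, so system is unstable.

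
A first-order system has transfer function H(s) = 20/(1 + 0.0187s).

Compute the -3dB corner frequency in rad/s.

Corner frequency = 1/τ = 1/0.0187 = 53.476 rad/s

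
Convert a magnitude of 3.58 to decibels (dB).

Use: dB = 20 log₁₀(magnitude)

dB = 20 log₁₀(3.58) = 11.1 dB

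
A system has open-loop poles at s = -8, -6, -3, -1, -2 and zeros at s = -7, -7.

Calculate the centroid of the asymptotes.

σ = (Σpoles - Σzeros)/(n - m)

σ = (Σpoles - Σzeros)/(n - m) = (-20 - (-14))/(5 - 2) = -6/3 = -2.0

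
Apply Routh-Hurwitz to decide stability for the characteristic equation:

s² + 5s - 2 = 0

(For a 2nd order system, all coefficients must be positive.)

Coefficients: 1, 5, -2. c=-2 not positive, so system is unstable.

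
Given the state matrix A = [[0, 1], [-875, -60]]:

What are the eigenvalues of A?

det(A - λI) = λ² - (-60)λ + 875 = (λ - (-35))(λ - (-25)). Eigenvalues: -35, -25.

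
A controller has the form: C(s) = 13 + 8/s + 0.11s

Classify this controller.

This is a Proportional-Integral-Derivative (PID) controller.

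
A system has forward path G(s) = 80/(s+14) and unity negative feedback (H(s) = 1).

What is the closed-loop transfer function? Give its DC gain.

T(s) = G/(1+GH) = [80/(s+14)] / [1 + 80/(s+14)] = 80/(s+14+80) = 80/(s+94). DC gain = 80/94 = 0.8511.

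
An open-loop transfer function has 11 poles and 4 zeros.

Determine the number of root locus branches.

Root locus has n branches where n = number of poles = 11.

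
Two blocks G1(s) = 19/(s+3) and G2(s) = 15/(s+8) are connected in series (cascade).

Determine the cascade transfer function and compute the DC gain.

Series: multiply transfer functions. G_eq = 19/(s+3) × 15/(s+8) = 285/((s+3)(s+8)). DC gain = 285/(3×8) = 11.875.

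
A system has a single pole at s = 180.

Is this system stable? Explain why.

Pole at s = 180 is in the right half-plane. Unstable.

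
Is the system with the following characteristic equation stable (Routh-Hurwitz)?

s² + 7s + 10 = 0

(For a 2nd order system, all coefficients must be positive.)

Coefficients: 1, 7, 10. All positive, so system is stable.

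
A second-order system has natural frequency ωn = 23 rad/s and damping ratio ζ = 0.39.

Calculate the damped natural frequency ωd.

ωd = ωn√(1 - ζ²) = 23√(1 - 0.39²) = 21.18 rad/s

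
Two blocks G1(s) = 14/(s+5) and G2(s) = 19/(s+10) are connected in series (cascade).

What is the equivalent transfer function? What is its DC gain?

Series: multiply transfer functions. G_eq = 14/(s+5) × 19/(s+10) = 266/((s+5)(s+10)). DC gain = 266/(5×10) = 5.32.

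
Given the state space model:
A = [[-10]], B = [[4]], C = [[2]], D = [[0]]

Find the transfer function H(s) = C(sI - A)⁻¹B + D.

(sI - A)⁻¹ = 1/(s + 10). H(s) = 2 × 4/(s + 10) + 0 = 8/(s + 10).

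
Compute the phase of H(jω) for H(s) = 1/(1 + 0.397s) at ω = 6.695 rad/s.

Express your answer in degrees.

Phase = -arctan(ωτ) = -arctan(6.695 × 0.397) = -69.4°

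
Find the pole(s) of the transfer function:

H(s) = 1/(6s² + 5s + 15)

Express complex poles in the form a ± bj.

Discriminant = 5² - 4×6×15 = 25 - 360 = -335 < 0, so the poles are a complex conjugate pair s = (-5 ± j√335)/(2×6). Real part = -5/(2×6) = -5/12 ≈ -0.4167; imaginary part = ±√335/(2×6) ≈ 1.5253. Poles: s = -0.4167 ± 1.5253j.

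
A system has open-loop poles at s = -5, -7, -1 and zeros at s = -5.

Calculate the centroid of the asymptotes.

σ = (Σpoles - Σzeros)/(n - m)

σ = (Σpoles - Σzeros)/(n - m) = (-13 - (-5))/(3 - 1) = -8/2 = -4.0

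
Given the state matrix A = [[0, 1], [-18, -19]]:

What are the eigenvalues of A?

det(A - λI) = λ² - (-19)λ + 18 = (λ - (-1))(λ - (-18)). Eigenvalues: -1, -18.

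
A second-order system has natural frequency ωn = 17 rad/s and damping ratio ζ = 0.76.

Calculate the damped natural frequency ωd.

ωd = ωn√(1 - ζ²) = 17√(1 - 0.76²) = 11.05 rad/s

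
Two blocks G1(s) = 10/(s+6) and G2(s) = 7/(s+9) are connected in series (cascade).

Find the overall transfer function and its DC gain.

Series: multiply transfer functions. G_eq = 10/(s+6) × 7/(s+9) = 70/((s+6)(s+9)). DC gain = 70/(6×9) = 1.2963.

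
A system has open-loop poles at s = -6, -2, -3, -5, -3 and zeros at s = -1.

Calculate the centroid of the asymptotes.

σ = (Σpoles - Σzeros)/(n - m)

σ = (Σpoles - Σzeros)/(n - m) = (-19 - (-1))/(5 - 1) = -18/4 = -4.5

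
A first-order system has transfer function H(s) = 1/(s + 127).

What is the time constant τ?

For H(s) = 1/(s + 1/τ), the pole is at -1/τ = -127, so τ = 1/127 = 0.0079 s.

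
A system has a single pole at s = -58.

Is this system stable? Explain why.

Pole at s = -58 is in the left half-plane. Stable.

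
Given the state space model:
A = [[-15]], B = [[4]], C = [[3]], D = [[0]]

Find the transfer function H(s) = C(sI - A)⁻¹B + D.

(sI - A)⁻¹ = 1/(s + 15). H(s) = 3 × 4/(s + 15) + 0 = 12/(s + 15).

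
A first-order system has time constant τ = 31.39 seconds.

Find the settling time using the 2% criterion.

For first-order system, 2% settling time ≈ 4τ = 4 × 31.39 = 125.56 s.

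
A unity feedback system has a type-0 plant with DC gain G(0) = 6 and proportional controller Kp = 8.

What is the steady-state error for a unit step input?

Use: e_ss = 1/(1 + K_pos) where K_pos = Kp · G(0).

K_pos = Kp · G(0) = 8 × 6 = 48. e_ss = 1/(1 + 48) = 0.0204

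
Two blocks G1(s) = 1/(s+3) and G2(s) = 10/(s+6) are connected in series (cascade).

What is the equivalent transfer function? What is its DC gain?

Series: multiply transfer functions. G_eq = 1/(s+3) × 10/(s+6) = 10/((s+3)(s+6)). DC gain = 10/(3×6) = 0.5556.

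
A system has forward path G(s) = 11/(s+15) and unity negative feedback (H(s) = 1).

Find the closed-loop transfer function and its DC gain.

T(s) = G/(1+GH) = [11/(s+15)] / [1 + 11/(s+15)] = 11/(s+15+11) = 11/(s+26). DC gain = 11/26 = 0.4231.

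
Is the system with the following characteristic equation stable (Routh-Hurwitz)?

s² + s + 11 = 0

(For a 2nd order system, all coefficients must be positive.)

Coefficients: 1, 1, 11. All positive, so system is stable.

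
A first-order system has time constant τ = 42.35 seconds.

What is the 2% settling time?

For first-order system, 2% settling time ≈ 4τ = 4 × 42.35 = 169.4 s.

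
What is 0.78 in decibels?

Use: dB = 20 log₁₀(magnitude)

dB = 20 log₁₀(0.78) = -2.2 dB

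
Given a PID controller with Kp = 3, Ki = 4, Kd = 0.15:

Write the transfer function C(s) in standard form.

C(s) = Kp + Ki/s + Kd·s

Substituting values: C(s) = 3 + 4/s + 0.15s = (0.15s² + 3s + 4)/s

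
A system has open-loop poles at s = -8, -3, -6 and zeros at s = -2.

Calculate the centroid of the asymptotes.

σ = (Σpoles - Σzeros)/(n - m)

σ = (Σpoles - Σzeros)/(n - m) = (-17 - (-2))/(3 - 1) = -15/2 = -7.5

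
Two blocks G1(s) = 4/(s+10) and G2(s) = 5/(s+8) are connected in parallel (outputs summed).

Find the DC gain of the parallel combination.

Parallel: G_eq = G1 + G2. DC gain = G1(0) + G2(0) = 4/10 + 5/8 = 0.4 + 0.625 = 1.025.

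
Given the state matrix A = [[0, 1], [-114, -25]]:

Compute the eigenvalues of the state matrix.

det(A - λI) = λ² - (-25)λ + 114 = (λ - (-19))(λ - (-6)). Eigenvalues: -19, -6.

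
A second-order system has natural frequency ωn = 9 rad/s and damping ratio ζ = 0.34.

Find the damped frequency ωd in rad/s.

ωd = ωn√(1 - ζ²) = 9√(1 - 0.34²) = 8.46 rad/s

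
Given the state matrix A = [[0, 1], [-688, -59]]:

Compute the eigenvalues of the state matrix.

det(A - λI) = λ² - (-59)λ + 688 = (λ - (-16))(λ - (-43)). Eigenvalues: -16, -43.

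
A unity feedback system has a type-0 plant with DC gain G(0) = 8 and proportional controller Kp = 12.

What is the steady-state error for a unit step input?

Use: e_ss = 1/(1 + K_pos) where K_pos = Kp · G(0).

K_pos = Kp · G(0) = 12 × 8 = 96. e_ss = 1/(1 + 96) = 0.0103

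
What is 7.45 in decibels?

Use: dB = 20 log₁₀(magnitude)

dB = 20 log₁₀(7.45) = 17.4 dB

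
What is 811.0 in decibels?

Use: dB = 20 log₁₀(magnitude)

dB = 20 log₁₀(811.0) = 58.2 dB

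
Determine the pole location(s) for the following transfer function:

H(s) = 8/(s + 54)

Pole is where denominator = 0: s + 54 = 0, so s = -54.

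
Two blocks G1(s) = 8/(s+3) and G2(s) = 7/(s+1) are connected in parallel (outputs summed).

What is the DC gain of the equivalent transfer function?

Parallel: G_eq = G1 + G2. DC gain = G1(0) + G2(0) = 8/3 + 7/1 = 2.6667 + 7 = 9.6667.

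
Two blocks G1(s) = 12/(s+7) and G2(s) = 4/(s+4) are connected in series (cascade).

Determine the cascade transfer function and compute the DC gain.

Series: multiply transfer functions. G_eq = 12/(s+7) × 4/(s+4) = 48/((s+7)(s+4)). DC gain = 48/(7×4) = 1.7143.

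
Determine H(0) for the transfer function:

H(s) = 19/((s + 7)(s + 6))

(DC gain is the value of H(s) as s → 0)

DC gain = H(0) = 19/(7 × 6) = 19/42 = 0.4524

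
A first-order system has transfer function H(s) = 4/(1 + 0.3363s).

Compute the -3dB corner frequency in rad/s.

Corner frequency = 1/τ = 1/0.3363 = 2.974 rad/s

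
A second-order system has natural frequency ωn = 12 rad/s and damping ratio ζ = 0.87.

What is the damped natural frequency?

ωd = ωn√(1 - ζ²) = 12√(1 - 0.87²) = 5.92 rad/s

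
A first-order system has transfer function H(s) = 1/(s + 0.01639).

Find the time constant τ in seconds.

For H(s) = 1/(s + 1/τ), the pole is at -1/τ = -0.01639, so τ = 1/0.01639 = 61.01 s.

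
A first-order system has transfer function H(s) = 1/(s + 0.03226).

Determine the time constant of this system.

For H(s) = 1/(s + 1/τ), the pole is at -1/τ = -0.03226, so τ = 1/0.03226 = 31 s.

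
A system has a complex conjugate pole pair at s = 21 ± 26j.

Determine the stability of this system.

Real part of poles is 21 (> 0, right half-plane). Unstable.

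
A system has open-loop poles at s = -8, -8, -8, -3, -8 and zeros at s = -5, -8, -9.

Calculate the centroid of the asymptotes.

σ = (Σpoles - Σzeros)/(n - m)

σ = (Σpoles - Σzeros)/(n - m) = (-35 - (-22))/(5 - 3) = -13/2 = -6.5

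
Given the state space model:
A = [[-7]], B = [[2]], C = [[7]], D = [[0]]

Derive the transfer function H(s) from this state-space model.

(sI - A)⁻¹ = 1/(s + 7). H(s) = 7 × 2/(s + 7) + 0 = 14/(s + 7).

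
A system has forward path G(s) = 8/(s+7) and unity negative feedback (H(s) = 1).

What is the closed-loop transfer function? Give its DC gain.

T(s) = G/(1+GH) = [8/(s+7)] / [1 + 8/(s+7)] = 8/(s+7+8) = 8/(s+15). DC gain = 8/15 = 0.5333.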